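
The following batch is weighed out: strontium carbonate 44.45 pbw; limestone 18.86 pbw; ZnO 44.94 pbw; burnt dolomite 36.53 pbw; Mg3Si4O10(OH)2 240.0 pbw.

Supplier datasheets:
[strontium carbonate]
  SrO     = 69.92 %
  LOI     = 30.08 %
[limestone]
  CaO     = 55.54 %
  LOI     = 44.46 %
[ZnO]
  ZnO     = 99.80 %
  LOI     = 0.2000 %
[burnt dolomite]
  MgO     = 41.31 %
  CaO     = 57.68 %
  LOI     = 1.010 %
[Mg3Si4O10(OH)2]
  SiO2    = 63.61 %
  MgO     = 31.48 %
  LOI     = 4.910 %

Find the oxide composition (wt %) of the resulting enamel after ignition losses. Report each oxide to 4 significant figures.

Glass mass = 350.8 pbw (batch 384.8 − LOI 34.00).
Composition: SiO2 43.52%, SrO 8.860%, MgO 25.84%, CaO 8.993%, ZnO 12.79%

Mid-chain values appear rounded to 4 significant digits between the steps — each numeric step carries full float precision through the solve. Each reported number receives exactly one rounding — derived quantities (five oxide percentages, net glass mass, LOI, totals, the yield) are carried at exact precision from the batch weights per 350.8 pbw of glass, as quoted within problem or answer.
Per-oxide mass from batch:
  SiO2: 240.0·0.6361 = 152.7 pbw
  SrO: 44.45·0.6992 = 31.08 pbw
  MgO: 36.53·0.4131 + 240.0·0.3148 = 90.64 pbw
  CaO: 18.86·0.5554 + 36.53·0.5768 = 31.55 pbw
  ZnO: 44.94·0.9980 = 44.85 pbw
LOI: 44.45·0.3008 + 18.86·0.4446 + 44.94·0.002000 + 36.53·0.01010 + 240.0·0.04910 = 34.00 pbw
The glass mass, total less LOI, = 384.8 − 34.00 = 350.8 pbw (= the summed oxide contributions)
each wt % is 100 × oxide ÷ glass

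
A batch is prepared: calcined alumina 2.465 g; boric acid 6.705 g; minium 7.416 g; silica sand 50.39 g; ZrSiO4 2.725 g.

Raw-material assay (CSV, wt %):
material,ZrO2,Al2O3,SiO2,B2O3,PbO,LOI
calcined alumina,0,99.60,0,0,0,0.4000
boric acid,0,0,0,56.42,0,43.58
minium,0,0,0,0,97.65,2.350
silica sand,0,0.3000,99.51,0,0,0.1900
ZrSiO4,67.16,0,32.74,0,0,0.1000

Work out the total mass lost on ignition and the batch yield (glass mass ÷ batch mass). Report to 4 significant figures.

The whole derivation runs at exact precision throughout. Mid-chain values are printed rounded to 4 significant digits as written; each reported number is rounded just once. The derived quantities are re-derived in exact precision (LOI, the totals, the five compositions, the yield, net glass mass) using the weight values for 66.50 g of glass, as set out in either problem or answer.
LOI of each material in turn:
  calcined alumina: 2.465 × 0.004000 = 0.009860 g
  boric acid: 6.705 × 0.4358 = 2.922 g
  minium: 7.416 × 0.02350 = 0.1743 g
  silica sand: 50.39 × 0.001900 = 0.09574 g
  ZrSiO4: 2.725 × 0.001000 = 0.002725 g
Total LOI = 3.205 g
Glass = batch − LOI = 69.70 − 3.205 = 66.50 g

LOI loss = 3.205 g; glass = 66.50 g; yield = 95.40%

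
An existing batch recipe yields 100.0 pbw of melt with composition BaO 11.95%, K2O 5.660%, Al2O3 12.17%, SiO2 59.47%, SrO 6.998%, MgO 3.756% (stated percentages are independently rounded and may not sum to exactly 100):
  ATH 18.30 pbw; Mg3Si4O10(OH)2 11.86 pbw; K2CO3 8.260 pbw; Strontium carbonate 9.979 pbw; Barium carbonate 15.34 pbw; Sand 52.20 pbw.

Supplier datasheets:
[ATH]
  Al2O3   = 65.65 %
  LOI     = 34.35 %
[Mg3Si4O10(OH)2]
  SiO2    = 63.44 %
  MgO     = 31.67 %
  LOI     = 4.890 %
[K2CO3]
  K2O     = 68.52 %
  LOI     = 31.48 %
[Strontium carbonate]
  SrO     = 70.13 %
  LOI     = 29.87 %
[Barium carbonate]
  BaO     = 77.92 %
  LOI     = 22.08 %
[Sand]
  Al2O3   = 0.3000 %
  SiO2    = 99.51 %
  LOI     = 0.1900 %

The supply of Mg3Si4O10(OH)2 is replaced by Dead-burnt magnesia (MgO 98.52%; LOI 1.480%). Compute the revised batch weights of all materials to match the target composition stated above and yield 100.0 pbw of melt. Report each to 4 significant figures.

Intermediates are printed, with 4-significant-figure rounding, at each printed step — all internal work holds full float precision at all times — each reported number takes just one rounding. All derived quantities (six oxide percentages, LOI, the totals, net glass mass, the yield) are re-derived at full precision using the weight values at 100.0 pbw of glass, exactly as shown in the problem or answer text.
Oxide mass targets, per 100.0 pbw melt:
  BaO: 11.95% × 100.0 = 11.95 pbw
  K2O: 5.660% × 100.0 = 5.660 pbw
  Al2O3: 12.17% × 100.0 = 12.17 pbw
  SiO2: 59.47% × 100.0 = 59.47 pbw
  SrO: 6.998% × 100.0 = 6.998 pbw
  MgO: 3.756% × 100.0 = 3.756 pbw
Mass-balance tally per oxide with the batch weights as given, at the basis given (sums match the target masses inside rounding margins):
  BaO: 15.34·0.7792 = 11.95 pbw (target 11.95 pbw)
  K2O: 8.260·0.6852 = 5.660 pbw (target 5.660 pbw)
  Al2O3: 18.26·0.6565 + 59.76·0.003000 = 12.17 pbw (target 12.17 pbw)
  SiO2: 59.76·0.9951 = 59.47 pbw (target 59.47 pbw)
  SrO: 9.979·0.7013 = 6.998 pbw (target 6.998 pbw)
  MgO: 3.812·0.9852 = 3.756 pbw (target 3.756 pbw)
Auditing the glass mass value: Σ batch − LOI loss = 100.0 pbw (the targets, summed, come to 100.0 pbw; basis as stated: 100.0 pbw — gaps are rounding artifacts).
Batch grand total — Σ batch = 115.4 pbw; ignition loss, Σ(batch × LOI) = 15.41 pbw; glass ÷ batch gives a yield of 86.65%.

Revised batch per 100.0 pbw melt:
  ATH: 18.26 pbw
  Dead-burnt magnesia: 3.812 pbw
  K2CO3: 8.260 pbw
  Strontium carbonate: 9.979 pbw
  Barium carbonate: 15.34 pbw
  Sand: 59.76 pbw
Total batch = 115.4 pbw; LOI loss = 15.41 pbw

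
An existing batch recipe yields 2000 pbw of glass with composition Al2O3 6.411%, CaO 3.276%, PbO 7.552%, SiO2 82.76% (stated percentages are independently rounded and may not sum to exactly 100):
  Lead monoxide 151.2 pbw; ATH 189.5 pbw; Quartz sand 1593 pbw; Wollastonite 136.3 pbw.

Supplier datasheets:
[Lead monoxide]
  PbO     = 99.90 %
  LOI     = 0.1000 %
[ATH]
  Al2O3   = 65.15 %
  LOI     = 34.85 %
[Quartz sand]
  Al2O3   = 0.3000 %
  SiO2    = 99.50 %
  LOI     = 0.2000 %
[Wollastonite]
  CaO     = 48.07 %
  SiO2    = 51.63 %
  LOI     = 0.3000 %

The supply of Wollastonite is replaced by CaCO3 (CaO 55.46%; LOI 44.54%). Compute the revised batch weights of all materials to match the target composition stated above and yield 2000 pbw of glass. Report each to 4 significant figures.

Revised batch per 2000 pbw glass:
  Lead monoxide: 151.2 pbw
  ATH: 189.1 pbw
  Quartz sand: 1664 pbw
  CaCO3: 118.1 pbw
Total batch = 2122 pbw; LOI loss = 122.0 pbw

Every computation runs at exact precision in every operation; in-progress results are shown (rounded to four significant figures) between the steps — each reported value undergoes a single rounding. All derived quantities are recomputed from the batch weights on 2000 pbw of glass at exact precision (LOI, glass mass, four oxide percentages, the yield, the totals) exactly as shown in either problem or answer.
Oxide-by-oxide targets in 2000 pbw glass:
  Al2O3: 6.411% × 2000 = 128.2 pbw
  CaO: 3.276% × 2000 = 65.52 pbw
  PbO: 7.552% × 2000 = 151.0 pbw
  SiO2: 82.76% × 2000 = 1655 pbw
Balance tally, oxide-wise, given the weights on record, at the basis given (sums match the target masses net of answer rounding effects):
  Al2O3: 189.1·0.6515 + 1664·0.003000 = 128.2 pbw (target 128.2 pbw)
  CaO: 118.1·0.5546 = 65.50 pbw (target 65.52 pbw)
  PbO: 151.2·0.9990 = 151.0 pbw (target 151.0 pbw)
  SiO2: 1664·0.9950 = 1656 pbw (target 1655 pbw)
Glass mass check: the batch minus its LOI: 2000 pbw (per-oxide target masses sum to 2000 pbw; basis as stated: 2000 pbw — differing by rounding only).
Batch grand total — Σ batch = 2122 pbw; LOI removed, Σ of batch·LOI: 122.0 pbw; yield = glass ÷ total batch = 94.25%.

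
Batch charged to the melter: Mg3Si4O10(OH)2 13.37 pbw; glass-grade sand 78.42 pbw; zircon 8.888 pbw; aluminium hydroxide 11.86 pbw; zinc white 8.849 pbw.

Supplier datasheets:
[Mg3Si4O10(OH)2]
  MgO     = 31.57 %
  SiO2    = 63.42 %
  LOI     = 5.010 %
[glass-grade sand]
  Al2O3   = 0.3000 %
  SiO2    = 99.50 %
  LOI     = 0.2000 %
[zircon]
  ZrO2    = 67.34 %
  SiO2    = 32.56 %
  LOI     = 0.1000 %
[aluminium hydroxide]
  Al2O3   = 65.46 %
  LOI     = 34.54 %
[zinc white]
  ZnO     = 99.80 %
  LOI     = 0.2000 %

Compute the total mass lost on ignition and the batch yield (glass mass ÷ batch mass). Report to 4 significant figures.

Full float precision is kept in all steps — mid-chain values appear, rounded to four significant digits, in the working. Every reported value is rounded just once — all derived quantities (the five compositions, totals, glass mass, yield, LOI) are computed at full float precision from the weighed amounts on 116.4 pbw of glass, precisely as stated by either problem or answer.
Ignition loss by material:
  Mg3Si4O10(OH)2: 13.37 × 0.05010 = 0.6698 pbw
  glass-grade sand: 78.42 × 0.002000 = 0.1568 pbw
  zircon: 8.888 × 0.001000 = 0.008888 pbw
  aluminium hydroxide: 11.86 × 0.3454 = 4.096 pbw
  zinc white: 8.849 × 0.002000 = 0.01770 pbw
Total LOI = 4.950 pbw
Glass = batch − LOI = 121.4 − 4.950 = 116.4 pbw

LOI loss = 4.950 pbw; glass = 116.4 pbw; yield = 95.92%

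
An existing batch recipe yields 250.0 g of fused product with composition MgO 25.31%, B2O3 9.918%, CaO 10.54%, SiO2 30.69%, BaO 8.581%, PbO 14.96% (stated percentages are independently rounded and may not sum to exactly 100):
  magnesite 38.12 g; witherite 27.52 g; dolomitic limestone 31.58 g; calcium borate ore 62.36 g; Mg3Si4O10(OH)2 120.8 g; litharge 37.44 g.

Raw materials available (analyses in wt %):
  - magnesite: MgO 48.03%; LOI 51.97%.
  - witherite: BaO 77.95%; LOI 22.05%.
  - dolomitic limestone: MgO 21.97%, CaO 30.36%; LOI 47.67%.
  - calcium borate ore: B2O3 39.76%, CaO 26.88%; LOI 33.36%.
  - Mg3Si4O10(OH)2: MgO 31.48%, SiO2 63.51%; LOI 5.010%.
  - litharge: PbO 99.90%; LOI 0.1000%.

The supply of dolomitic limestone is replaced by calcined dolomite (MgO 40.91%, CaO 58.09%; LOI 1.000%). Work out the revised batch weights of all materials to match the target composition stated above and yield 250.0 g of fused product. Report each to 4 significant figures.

Revised batch per 250.0 g fused product:
  magnesite: 38.50 g
  witherite: 27.52 g
  calcined dolomite: 16.50 g
  calcium borate ore: 62.36 g
  Mg3Si4O10(OH)2: 120.8 g
  litharge: 37.44 g
Total batch = 303.1 g; LOI loss = 53.13 g

The whole derivation keeps full precision in all steps; intermediates are displayed (rounded to four significant digits) in the working. Every reported figure takes just one rounding. All derived quantities (glass mass, the six compositions, yield, totals, ignition loss) are recomputed starting from the weights per 250.0 g of glass at full precision exactly as printed in problem or answer.
Oxide-by-oxide targets in 250.0 g fused product:
  MgO: 25.31% × 250.0 = 63.28 g
  B2O3: 9.918% × 250.0 = 24.80 g
  CaO: 10.54% × 250.0 = 26.35 g
  SiO2: 30.69% × 250.0 = 76.72 g
  BaO: 8.581% × 250.0 = 21.45 g
  PbO: 14.96% × 250.0 = 37.40 g
Oxide-by-oxide audit per the reported batch figures, against the basis in use (each sum matches its target mass given rounding of the digits):
  MgO: 38.50·0.4803 + 16.50·0.4091 + 120.8·0.3148 = 63.27 g (target 63.28 g)
  B2O3: 62.36·0.3976 = 24.79 g (target 24.80 g)
  CaO: 16.50·0.5809 + 62.36·0.2688 = 26.35 g (target 26.35 g)
  SiO2: 120.8·0.6351 = 76.72 g (target 76.72 g)
  BaO: 27.52·0.7795 = 21.45 g (target 21.45 g)
  PbO: 37.44·0.9990 = 37.40 g (target 37.40 g)
Glass-mass sanity pass: batch total minus LOI = 250.0 g (oxide target masses add up to 250.0 g; versus the stated basis of 250.0 g — rounding explains the deltas).
Adding the batch up: Σ batch = 303.1 g; LOI loss = Σ batch·LOI = 53.13 g; glass ÷ batch gives a yield of 82.47%.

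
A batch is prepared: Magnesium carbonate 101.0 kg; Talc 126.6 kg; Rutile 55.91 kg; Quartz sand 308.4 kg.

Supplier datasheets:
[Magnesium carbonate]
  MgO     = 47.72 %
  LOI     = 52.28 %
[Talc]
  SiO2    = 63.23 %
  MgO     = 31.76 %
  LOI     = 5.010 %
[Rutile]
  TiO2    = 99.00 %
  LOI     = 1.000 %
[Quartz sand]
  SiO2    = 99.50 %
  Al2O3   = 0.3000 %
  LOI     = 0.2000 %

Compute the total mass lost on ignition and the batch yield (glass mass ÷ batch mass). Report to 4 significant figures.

All internal work maintains exact precision in every operation — the intermediate values appear with 4-significant-digit rounding within the worked lines; exactly one rounding goes into each reported value — derived quantities, including four oxide percentages, ignition loss, net glass mass, totals, the yield, are rebuilt starting from the weights at 531.6 kg of glass at full precision exactly as printed in problem or answer.
Each material's LOI contribution:
  Magnesium carbonate: 101.0 × 0.5228 = 52.80 kg
  Talc: 126.6 × 0.05010 = 6.343 kg
  Rutile: 55.91 × 0.01000 = 0.5591 kg
  Quartz sand: 308.4 × 0.002000 = 0.6168 kg
Total LOI = 60.32 kg
Glass = batch − LOI = 591.9 − 60.32 = 531.6 kg

LOI loss = 60.32 kg; glass = 531.6 kg; yield = 89.81%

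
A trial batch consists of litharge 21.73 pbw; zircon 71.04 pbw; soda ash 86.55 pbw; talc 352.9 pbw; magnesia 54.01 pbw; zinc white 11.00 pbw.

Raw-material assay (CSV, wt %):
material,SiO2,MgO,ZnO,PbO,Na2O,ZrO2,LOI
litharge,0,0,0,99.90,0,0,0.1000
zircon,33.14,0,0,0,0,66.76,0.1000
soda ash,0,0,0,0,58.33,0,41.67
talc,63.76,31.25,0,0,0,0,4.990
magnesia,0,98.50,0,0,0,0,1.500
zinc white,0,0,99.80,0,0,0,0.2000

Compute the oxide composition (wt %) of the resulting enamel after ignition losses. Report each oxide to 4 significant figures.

Glass mass = 542.6 pbw (batch 597.2 − LOI 54.60).
Composition: SiO2 45.81%, MgO 30.13%, ZnO 2.023%, PbO 4.001%, Na2O 9.304%, ZrO2 8.740%

All arithmetic keeps full float precision from first step to last. Working values are shown (rounded to four significant digits) in the working. Exactly one rounding is applied to every reported result — all derived quantities are computed starting from the weights per 542.6 pbw of glass in exact precision (net glass mass, the yield, six oxide percentages, LOI, the totals) exactly as shown in question or answer.
Oxide-by-oxide delivered mass:
  SiO2: 71.04·0.3314 + 352.9·0.6376 = 248.6 pbw
  MgO: 352.9·0.3125 + 54.01·0.9850 = 163.5 pbw
  ZnO: 11.00·0.9980 = 10.98 pbw
  PbO: 21.73·0.9990 = 21.71 pbw
  Na2O: 86.55·0.5833 = 50.48 pbw
  ZrO2: 71.04·0.6676 = 47.43 pbw
LOI: 21.73·0.001000 + 71.04·0.001000 + 86.55·0.4167 + 352.9·0.04990 + 54.01·0.01500 + 11.00·0.002000 = 54.60 pbw
The glass mass, total less LOI, = 597.2 − 54.60 = 542.6 pbw (matching Σ of the oxides)
wt % = oxide mass / glass mass × 100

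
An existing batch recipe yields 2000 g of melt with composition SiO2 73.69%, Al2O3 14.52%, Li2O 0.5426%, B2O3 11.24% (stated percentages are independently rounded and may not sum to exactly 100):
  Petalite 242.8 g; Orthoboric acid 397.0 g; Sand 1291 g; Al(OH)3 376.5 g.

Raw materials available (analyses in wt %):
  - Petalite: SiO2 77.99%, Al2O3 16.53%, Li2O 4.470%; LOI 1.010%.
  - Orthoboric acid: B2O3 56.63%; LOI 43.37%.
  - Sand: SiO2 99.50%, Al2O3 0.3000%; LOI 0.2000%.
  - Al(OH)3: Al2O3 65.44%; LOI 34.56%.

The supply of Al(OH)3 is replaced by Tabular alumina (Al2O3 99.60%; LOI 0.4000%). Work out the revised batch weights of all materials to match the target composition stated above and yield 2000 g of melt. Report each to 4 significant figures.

All arithmetic maintains exact precision in every operation — working values are shown rounded off to 4 significant figures on the page. Every reported value sees exactly one rounding; derived quantities (the totals, net glass mass, yield, four oxide percentages, LOI) are carried at full float precision starting from the weights per 2000 g of glass, precisely as stated by question or answer.
Per-oxide target masses for 2000 g melt:
  SiO2: 73.69% × 2000 = 1474 g
  Al2O3: 14.52% × 2000 = 290.4 g
  Li2O: 0.5426% × 2000 = 10.85 g
  B2O3: 11.24% × 2000 = 224.8 g
A balance pass over the oxides, using the reported weights, versus the basis set out (sum by sum, the targets are met within answer rounding):
  SiO2: 242.8·0.7799 + 1291·0.9950 = 1474 g (target 1474 g)
  Al2O3: 242.8·0.1653 + 1291·0.003000 + 247.4·0.9960 = 290.4 g (target 290.4 g)
  Li2O: 242.8·0.04470 = 10.85 g (target 10.85 g)
  B2O3: 397.0·0.5663 = 224.8 g (target 224.8 g)
Glass-mass closure: whole batch net of LOI = 2000 g (the targets, summed, come to 2000 g; the stated basis being 2000 g — gaps are rounding artifacts).
Batch grand total — Σ batch = 2178 g; ignition loss, Σ(batch × LOI) = 178.2 g; yield, glass over the total, = 91.82%.

Revised batch per 2000 g melt:
  Petalite: 242.8 g
  Orthoboric acid: 397.0 g
  Sand: 1291 g
  Tabular alumina: 247.4 g
Total batch = 2178 g; LOI loss = 178.2 g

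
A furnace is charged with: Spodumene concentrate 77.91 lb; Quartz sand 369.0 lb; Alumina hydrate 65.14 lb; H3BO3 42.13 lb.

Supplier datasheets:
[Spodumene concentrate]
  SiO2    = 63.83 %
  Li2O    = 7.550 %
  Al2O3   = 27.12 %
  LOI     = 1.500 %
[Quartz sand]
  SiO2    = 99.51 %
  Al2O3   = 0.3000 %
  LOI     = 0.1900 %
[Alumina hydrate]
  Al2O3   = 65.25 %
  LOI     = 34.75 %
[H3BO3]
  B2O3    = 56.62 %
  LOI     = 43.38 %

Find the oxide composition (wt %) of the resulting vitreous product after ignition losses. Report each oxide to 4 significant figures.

Each numeric step carries full precision through the solve; values along the way are displayed, rounded to four significant figures, across the worked steps. Each reported result sees exactly one rounding; derived quantities (the totals, the yield, net glass mass, LOI, the four compositions) are rebuilt using the weight values at 511.4 lb of glass in full precision exactly as shown in the question or the answer.
Delivered oxide masses:
  SiO2: 77.91·0.6383 + 369.0·0.9951 = 416.9 lb
  Li2O: 77.91·0.07550 = 5.882 lb
  B2O3: 42.13·0.5662 = 23.85 lb
  Al2O3: 77.91·0.2712 + 369.0·0.003000 + 65.14·0.6525 = 64.74 lb
LOI: 77.91·0.01500 + 369.0·0.001900 + 65.14·0.3475 + 42.13·0.4338 = 42.78 lb
batch − LOI leaves glass = 554.2 − 42.78 = 511.4 lb (= Σ oxide masses)
wt % = oxide mass / glass mass × 100

Glass mass = 511.4 lb (batch 554.2 − LOI 42.78).
Composition: SiO2 81.53%, Li2O 1.150%, B2O3 4.664%, Al2O3 12.66%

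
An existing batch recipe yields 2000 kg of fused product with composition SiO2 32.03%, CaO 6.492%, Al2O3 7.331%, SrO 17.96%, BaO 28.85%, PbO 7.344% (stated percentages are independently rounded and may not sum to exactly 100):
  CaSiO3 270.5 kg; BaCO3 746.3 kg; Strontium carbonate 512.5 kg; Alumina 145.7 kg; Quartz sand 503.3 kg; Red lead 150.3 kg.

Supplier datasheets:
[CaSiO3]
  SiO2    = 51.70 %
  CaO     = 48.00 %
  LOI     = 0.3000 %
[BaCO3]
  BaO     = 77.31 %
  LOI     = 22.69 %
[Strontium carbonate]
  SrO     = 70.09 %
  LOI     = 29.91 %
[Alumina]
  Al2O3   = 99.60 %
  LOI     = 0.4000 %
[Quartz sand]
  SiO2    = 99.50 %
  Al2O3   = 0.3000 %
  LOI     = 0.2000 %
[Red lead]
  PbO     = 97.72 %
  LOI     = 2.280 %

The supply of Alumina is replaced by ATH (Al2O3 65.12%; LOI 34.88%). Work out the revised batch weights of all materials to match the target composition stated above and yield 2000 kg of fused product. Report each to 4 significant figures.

Revised batch per 2000 kg fused product:
  CaSiO3: 270.5 kg
  BaCO3: 746.3 kg
  Strontium carbonate: 512.5 kg
  ATH: 222.8 kg
  Quartz sand: 503.3 kg
  Red lead: 150.3 kg
Total batch = 2406 kg; LOI loss = 405.6 kg

Full precision is maintained throughout — working values are printed, rounded to 4 significant figures, in the working; every reported value is rounded once only — all derived quantities are re-derived starting from the weights for 2000 kg of glass at full float precision (net glass mass, yield, LOI, the six compositions, totals) exactly as printed in either problem or answer.
Per-oxide target masses for 2000 kg fused product:
  SiO2: 32.03% × 2000 = 640.6 kg
  CaO: 6.492% × 2000 = 129.8 kg
  Al2O3: 7.331% × 2000 = 146.6 kg
  SrO: 17.96% × 2000 = 359.2 kg
  BaO: 28.85% × 2000 = 577.0 kg
  PbO: 7.344% × 2000 = 146.9 kg
Verifying the oxide balance from the weights as reported, versus the basis set out (delivered sums recover each target net of answer rounding effects):
  SiO2: 270.5·0.5170 + 503.3·0.9950 = 640.6 kg (target 640.6 kg)
  CaO: 270.5·0.4800 = 129.8 kg (target 129.8 kg)
  Al2O3: 222.8·0.6512 + 503.3·0.003000 = 146.6 kg (target 146.6 kg)
  SrO: 512.5·0.7009 = 359.2 kg (target 359.2 kg)
  BaO: 746.3·0.7731 = 577.0 kg (target 577.0 kg)
  PbO: 150.3·0.9772 = 146.9 kg (target 146.9 kg)
Glass-mass closure: batch total minus LOI = 2000 kg (summing oxide targets gives 2000 kg; with the basis standing at 2000 kg — a pure rounding effect).
Summing the batch: Σ batch = 2406 kg; loss to ignition Σ batch·LOI = 405.6 kg; yield, glass over the total, = 83.14%.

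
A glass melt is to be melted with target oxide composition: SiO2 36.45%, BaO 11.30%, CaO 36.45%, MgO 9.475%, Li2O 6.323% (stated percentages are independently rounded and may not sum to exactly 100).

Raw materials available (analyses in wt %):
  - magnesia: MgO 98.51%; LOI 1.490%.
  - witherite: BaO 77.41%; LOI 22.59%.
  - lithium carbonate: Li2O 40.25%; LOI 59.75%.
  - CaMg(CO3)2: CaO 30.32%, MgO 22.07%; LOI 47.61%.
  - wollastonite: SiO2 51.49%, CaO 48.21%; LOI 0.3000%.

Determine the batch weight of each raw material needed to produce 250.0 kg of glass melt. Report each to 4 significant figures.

Batch per 250.0 kg glass melt:
  magnesia: 19.76 kg
  witherite: 36.49 kg
  lithium carbonate: 39.27 kg
  CaMg(CO3)2: 19.15 kg
  wollastonite: 177.0 kg
Total batch = 291.7 kg; LOI loss = 41.65 kg; yield = 85.72%

The working math holds exact precision throughout; intermediates are displayed rounded to four significant figures in the working. Each reported result is rounded a single time; derived quantities, which include the yield, five oxide percentages, net glass mass, ignition loss, the totals, are carried in full precision, as quoted within problem or answer, from the batch weights per 250.0 kg of glass.
Target oxide masses per 250.0 kg glass melt:
  SiO2: 36.45% × 250.0 = 91.12 kg
  BaO: 11.30% × 250.0 = 28.25 kg
  CaO: 36.45% × 250.0 = 91.12 kg
  MgO: 9.475% × 250.0 = 23.69 kg
  Li2O: 6.323% × 250.0 = 15.81 kg
Oxide-by-oxide audit with the batch weights as given, at the basis given (each sum matches its target mass up to rounding of the answer):
  SiO2: 177.0·0.5149 = 91.14 kg (target 91.12 kg)
  BaO: 36.49·0.7741 = 28.25 kg (target 28.25 kg)
  CaO: 19.15·0.3032 + 177.0·0.4821 = 91.14 kg (target 91.12 kg)
  MgO: 19.76·0.9851 + 19.15·0.2207 = 23.69 kg (target 23.69 kg)
  Li2O: 39.27·0.4025 = 15.81 kg (target 15.81 kg)
Mass balance on the glass: Σ batch − LOI loss = 250.0 kg (targets for the oxides total 250.0 kg; the stated basis being 250.0 kg — deltas are rounding alone).
Whole-batch sum: Σ batch = 291.7 kg; Σ batch·LOI gives LOI loss = 41.65 kg; yield: glass divided by total = 85.72%.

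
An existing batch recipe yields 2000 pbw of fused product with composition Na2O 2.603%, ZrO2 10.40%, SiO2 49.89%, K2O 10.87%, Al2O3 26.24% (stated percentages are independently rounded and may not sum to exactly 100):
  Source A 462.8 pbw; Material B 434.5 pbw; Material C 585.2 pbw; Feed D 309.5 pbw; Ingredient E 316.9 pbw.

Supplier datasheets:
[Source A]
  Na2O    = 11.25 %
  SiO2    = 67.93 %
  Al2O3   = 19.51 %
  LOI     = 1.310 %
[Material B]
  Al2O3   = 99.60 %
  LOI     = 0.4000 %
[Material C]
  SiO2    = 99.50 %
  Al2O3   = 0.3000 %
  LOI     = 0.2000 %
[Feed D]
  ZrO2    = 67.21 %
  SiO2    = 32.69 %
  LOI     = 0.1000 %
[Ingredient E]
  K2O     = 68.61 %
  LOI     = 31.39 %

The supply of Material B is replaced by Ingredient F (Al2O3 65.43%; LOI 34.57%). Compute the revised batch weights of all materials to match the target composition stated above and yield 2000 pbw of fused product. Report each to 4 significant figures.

Revised batch per 2000 pbw fused product:
  Source A: 462.8 pbw
  Ingredient F: 661.4 pbw
  Material C: 585.2 pbw
  Feed D: 309.5 pbw
  Ingredient E: 316.9 pbw
Total batch = 2336 pbw; LOI loss = 335.7 pbw

All internal work maintains full float precision from first step to last — the intermediate values are printed rounded to four significant digits as written — every reported value sees exactly one rounding. All derived quantities, including the five compositions, net glass mass, ignition loss, the totals, the yield, are carried using the weight values per 2000 pbw of glass at exact precision as written in the question or the answer.
Target oxide masses per 2000 pbw fused product:
  Na2O: 2.603% × 2000 = 52.06 pbw
  ZrO2: 10.40% × 2000 = 208.0 pbw
  SiO2: 49.89% × 2000 = 997.8 pbw
  K2O: 10.87% × 2000 = 217.4 pbw
  Al2O3: 26.24% × 2000 = 524.8 pbw
Balance tally, oxide-wise, given the weights on record, for the quoted basis mass (every target is met by its sum inside rounding margins):
  Na2O: 462.8·0.1125 = 52.07 pbw (target 52.06 pbw)
  ZrO2: 309.5·0.6721 = 208.0 pbw (target 208.0 pbw)
  SiO2: 462.8·0.6793 + 585.2·0.9950 + 309.5·0.3269 = 997.8 pbw (target 997.8 pbw)
  K2O: 316.9·0.6861 = 217.4 pbw (target 217.4 pbw)
  Al2O3: 462.8·0.1951 + 661.4·0.6543 + 585.2·0.003000 = 524.8 pbw (target 524.8 pbw)
Mass balance on the glass: total batch − LOI = 2000 pbw (summing oxide targets gives 2000 pbw; stated basis 2000 pbw — rounding explains the deltas).
Whole-batch sum: Σ batch = 2336 pbw; loss to ignition Σ batch·LOI = 335.7 pbw; yield = glass ÷ total batch = 85.63%.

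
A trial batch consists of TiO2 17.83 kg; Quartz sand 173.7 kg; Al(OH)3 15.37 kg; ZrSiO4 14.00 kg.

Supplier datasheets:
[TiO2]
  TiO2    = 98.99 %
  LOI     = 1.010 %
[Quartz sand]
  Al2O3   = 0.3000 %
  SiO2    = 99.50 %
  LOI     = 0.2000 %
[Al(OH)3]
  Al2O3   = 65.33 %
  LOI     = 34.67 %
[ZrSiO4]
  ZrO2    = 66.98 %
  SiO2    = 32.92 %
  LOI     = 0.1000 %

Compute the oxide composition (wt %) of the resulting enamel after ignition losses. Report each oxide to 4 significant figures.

All internal work holds full float precision in every operation; the intermediate values are displayed (rounded to 4 significant figures) in the printout. Each reported value takes exactly one rounding — derived quantities are computed starting from the weights on 215.0 kg of glass in full float precision (four oxide percentages, net glass mass, totals, LOI, yield) as given in the question or the answer.
Delivered oxide masses:
  Al2O3: 173.7·0.003000 + 15.37·0.6533 = 10.56 kg
  TiO2: 17.83·0.9899 = 17.65 kg
  ZrO2: 14.00·0.6698 = 9.377 kg
  SiO2: 173.7·0.9950 + 14.00·0.3292 = 177.4 kg
LOI: 17.83·0.01010 + 173.7·0.002000 + 15.37·0.3467 + 14.00·0.001000 = 5.870 kg
The glass mass, total less LOI, = 220.9 − 5.870 = 215.0 kg (= the summed oxide contributions)
percent by weight: oxide/glass ×100

Glass mass = 215.0 kg (batch 220.9 − LOI 5.870).
Composition: Al2O3 4.912%, TiO2 8.208%, ZrO2 4.361%, SiO2 82.52%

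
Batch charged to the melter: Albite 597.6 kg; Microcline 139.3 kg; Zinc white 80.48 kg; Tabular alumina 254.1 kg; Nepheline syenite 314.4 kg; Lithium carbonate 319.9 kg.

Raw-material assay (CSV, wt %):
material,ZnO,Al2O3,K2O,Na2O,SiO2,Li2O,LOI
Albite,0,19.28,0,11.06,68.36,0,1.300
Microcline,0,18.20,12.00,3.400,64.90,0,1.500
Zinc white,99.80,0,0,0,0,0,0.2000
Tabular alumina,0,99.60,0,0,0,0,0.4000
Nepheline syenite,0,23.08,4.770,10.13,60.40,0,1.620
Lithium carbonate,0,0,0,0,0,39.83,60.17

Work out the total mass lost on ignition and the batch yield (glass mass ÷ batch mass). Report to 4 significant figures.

LOI loss = 208.6 kg; glass = 1497 kg; yield = 87.77%

Values along the way appear, rounded to 4 significant figures, when written out. The whole derivation keeps full precision end to end; every reported result is rounded once only; derived quantities (six oxide percentages, ignition loss, the yield, totals, glass mass) are recomputed from the batch weights for 1497 kg of glass in full precision as written in problem or answer.
Each material's LOI contribution:
  Albite: 597.6 × 0.01300 = 7.769 kg
  Microcline: 139.3 × 0.01500 = 2.090 kg
  Zinc white: 80.48 × 0.002000 = 0.1610 kg
  Tabular alumina: 254.1 × 0.004000 = 1.016 kg
  Nepheline syenite: 314.4 × 0.01620 = 5.093 kg
  Lithium carbonate: 319.9 × 0.6017 = 192.5 kg
Total LOI = 208.6 kg
Glass = batch − LOI = 1706 − 208.6 = 1497 kg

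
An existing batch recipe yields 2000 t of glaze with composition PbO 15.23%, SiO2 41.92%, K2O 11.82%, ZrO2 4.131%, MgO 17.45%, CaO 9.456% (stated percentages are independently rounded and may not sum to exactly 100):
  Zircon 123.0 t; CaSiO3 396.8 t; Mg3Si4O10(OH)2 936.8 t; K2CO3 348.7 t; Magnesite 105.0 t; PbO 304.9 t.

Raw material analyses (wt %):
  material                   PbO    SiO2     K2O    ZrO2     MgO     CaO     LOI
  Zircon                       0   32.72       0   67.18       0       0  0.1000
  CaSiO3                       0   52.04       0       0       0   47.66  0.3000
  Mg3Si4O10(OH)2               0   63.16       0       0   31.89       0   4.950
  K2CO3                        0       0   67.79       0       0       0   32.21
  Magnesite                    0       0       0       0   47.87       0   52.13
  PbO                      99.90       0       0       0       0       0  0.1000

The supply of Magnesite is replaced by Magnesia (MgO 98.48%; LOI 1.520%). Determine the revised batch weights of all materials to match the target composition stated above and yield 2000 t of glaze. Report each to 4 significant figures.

The whole derivation keeps full precision in all steps — values along the way are displayed with 4-significant-figure rounding on the page — each reported figure is rounded only once. All derived quantities (glass mass, LOI, six oxide percentages, totals, the yield) are carried in full float precision starting from the weights per 2000 t of glass, as quoted within the question or the answer.
Per-oxide target masses for 2000 t glaze:
  PbO: 15.23% × 2000 = 304.6 t
  SiO2: 41.92% × 2000 = 838.4 t
  K2O: 11.82% × 2000 = 236.4 t
  ZrO2: 4.131% × 2000 = 82.62 t
  MgO: 17.45% × 2000 = 349.0 t
  CaO: 9.456% × 2000 = 189.1 t
Checking each oxide sum from the weights as reported, on the stated basis (oxide sums agree with the targets exact up to rounding of places):
  PbO: 304.9·0.9990 = 304.6 t (target 304.6 t)
  SiO2: 123.0·0.3272 + 396.8·0.5204 + 936.8·0.6316 = 838.4 t (target 838.4 t)
  K2O: 348.7·0.6779 = 236.4 t (target 236.4 t)
  ZrO2: 123.0·0.6718 = 82.63 t (target 82.62 t)
  MgO: 936.8·0.3189 + 51.04·0.9848 = 349.0 t (target 349.0 t)
  CaO: 396.8·0.4766 = 189.1 t (target 189.1 t)
Mass balance on the glass: whole batch net of LOI = 2000 t (summing oxide targets gives 2000 t; with the basis standing at 2000 t — rounding explains the deltas).
Whole-batch sum: Σ batch = 2161 t; LOI removed, Σ of batch·LOI: 161.1 t; yield, glass over the total, = 92.55%.

Revised batch per 2000 t glaze:
  Zircon: 123.0 t
  CaSiO3: 396.8 t
  Mg3Si4O10(OH)2: 936.8 t
  K2CO3: 348.7 t
  Magnesia: 51.04 t
  PbO: 304.9 t
Total batch = 2161 t; LOI loss = 161.1 t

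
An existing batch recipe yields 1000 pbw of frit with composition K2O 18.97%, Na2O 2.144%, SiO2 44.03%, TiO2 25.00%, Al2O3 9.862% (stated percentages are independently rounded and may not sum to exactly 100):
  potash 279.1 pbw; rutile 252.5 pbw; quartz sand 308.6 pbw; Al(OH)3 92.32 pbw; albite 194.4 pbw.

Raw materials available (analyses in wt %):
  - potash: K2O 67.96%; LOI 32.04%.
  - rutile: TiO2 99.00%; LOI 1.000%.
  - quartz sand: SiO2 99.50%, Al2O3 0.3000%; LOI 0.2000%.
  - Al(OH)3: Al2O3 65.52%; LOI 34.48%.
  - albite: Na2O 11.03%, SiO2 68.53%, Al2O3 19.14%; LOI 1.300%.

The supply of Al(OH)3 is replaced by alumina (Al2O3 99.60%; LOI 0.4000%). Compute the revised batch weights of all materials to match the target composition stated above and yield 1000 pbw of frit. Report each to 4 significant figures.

Revised batch per 1000 pbw frit:
  potash: 279.1 pbw
  rutile: 252.5 pbw
  quartz sand: 308.6 pbw
  alumina: 60.73 pbw
  albite: 194.4 pbw
Total batch = 1095 pbw; LOI loss = 95.34 pbw

In-progress results are shown, with 4-significant-digit rounding, between the steps — each numeric step runs at full float precision throughout; every reported number receives exactly one rounding — derived quantities are recomputed in full float precision (yield, glass mass, ignition loss, totals, five oxide percentages) from the batch weights for 1000 pbw of glass as set out in the problem or the answer.
Target oxide masses per 1000 pbw frit:
  K2O: 18.97% × 1000 = 189.7 pbw
  Na2O: 2.144% × 1000 = 21.44 pbw
  SiO2: 44.03% × 1000 = 440.3 pbw
  TiO2: 25.00% × 1000 = 250.0 pbw
  Al2O3: 9.862% × 1000 = 98.62 pbw
Balance tally, oxide-wise, using the reported weights, for the quoted basis mass (every target is met by its sum up to rounding of the answer):
  K2O: 279.1·0.6796 = 189.7 pbw (target 189.7 pbw)
  Na2O: 194.4·0.1103 = 21.44 pbw (target 21.44 pbw)
  SiO2: 308.6·0.9950 + 194.4·0.6853 = 440.3 pbw (target 440.3 pbw)
  TiO2: 252.5·0.9900 = 250.0 pbw (target 250.0 pbw)
  Al2O3: 308.6·0.003000 + 60.73·0.9960 + 194.4·0.1914 = 98.62 pbw (target 98.62 pbw)
Glass-mass closure: batch Σ − ignition loss = 1000 pbw (the Σ of target masses is 1000 pbw; stated basis 1000 pbw — a pure rounding effect).
Batch grand total — Σ batch = 1095 pbw; LOI removed, Σ of batch·LOI: 95.34 pbw; yield, glass over the total, = 91.30%.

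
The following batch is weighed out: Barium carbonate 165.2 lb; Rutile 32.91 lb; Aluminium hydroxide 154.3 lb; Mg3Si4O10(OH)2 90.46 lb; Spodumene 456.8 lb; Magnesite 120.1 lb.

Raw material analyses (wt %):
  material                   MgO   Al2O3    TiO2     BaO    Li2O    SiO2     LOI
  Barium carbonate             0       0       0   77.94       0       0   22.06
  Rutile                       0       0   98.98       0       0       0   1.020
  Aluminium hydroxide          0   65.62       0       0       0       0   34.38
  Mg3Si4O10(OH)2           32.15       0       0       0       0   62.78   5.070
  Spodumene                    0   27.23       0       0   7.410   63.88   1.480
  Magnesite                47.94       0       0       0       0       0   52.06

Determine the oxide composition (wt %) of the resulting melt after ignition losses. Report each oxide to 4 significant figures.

Each numeric step runs at full float precision in all steps — intermediates are displayed (rounded to 4 significant figures) at each printed step. Each reported figure is rounded exactly once. The derived quantities are carried from the weighed amounts at 856.1 lb of glass at exact precision (ignition loss, totals, yield, glass mass, the six compositions) as written in the problem or answer text.
What the batch supplies per oxide:
  MgO: 90.46·0.3215 + 120.1·0.4794 = 86.66 lb
  Al2O3: 154.3·0.6562 + 456.8·0.2723 = 225.6 lb
  TiO2: 32.91·0.9898 = 32.57 lb
  BaO: 165.2·0.7794 = 128.8 lb
  Li2O: 456.8·0.07410 = 33.85 lb
  SiO2: 90.46·0.6278 + 456.8·0.6388 = 348.6 lb
LOI: 165.2·0.2206 + 32.91·0.01020 + 154.3·0.3438 + 90.46·0.05070 + 456.8·0.01480 + 120.1·0.5206 = 163.7 lb
Resulting glass, batch − LOI: 1020 − 163.7 = 856.1 lb (equal to the oxide-mass sum)
percent by weight: oxide/glass ×100

Glass mass = 856.1 lb (batch 1020 − LOI 163.7).
Composition: MgO 10.12%, Al2O3 26.36%, TiO2 3.805%, BaO 15.04%, Li2O 3.954%, SiO2 40.72%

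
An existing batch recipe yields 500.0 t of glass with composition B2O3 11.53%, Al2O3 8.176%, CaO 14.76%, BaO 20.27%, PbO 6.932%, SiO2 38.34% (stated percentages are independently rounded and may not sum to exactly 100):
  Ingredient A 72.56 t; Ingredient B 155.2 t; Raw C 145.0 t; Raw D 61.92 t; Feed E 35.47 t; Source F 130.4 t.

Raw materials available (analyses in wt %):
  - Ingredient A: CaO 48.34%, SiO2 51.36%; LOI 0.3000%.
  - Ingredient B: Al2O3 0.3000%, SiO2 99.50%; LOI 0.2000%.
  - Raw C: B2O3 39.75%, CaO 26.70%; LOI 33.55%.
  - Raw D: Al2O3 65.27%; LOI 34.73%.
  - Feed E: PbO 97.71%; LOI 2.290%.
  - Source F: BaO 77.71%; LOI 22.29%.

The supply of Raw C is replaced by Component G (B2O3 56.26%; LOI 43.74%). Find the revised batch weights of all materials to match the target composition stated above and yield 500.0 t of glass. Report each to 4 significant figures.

Values along the way are shown rounded to four significant digits on the page. The working math maintains full precision through every step — every reported number is rounded once only. Derived quantities (totals, yield, net glass mass, the six compositions, ignition loss) are recomputed in full float precision from the batch weights on 500.0 t of glass as given in question or answer.
Target masses of each oxide per 500.0 t glass:
  B2O3: 11.53% × 500.0 = 57.65 t
  Al2O3: 8.176% × 500.0 = 40.88 t
  CaO: 14.76% × 500.0 = 73.80 t
  BaO: 20.27% × 500.0 = 101.4 t
  PbO: 6.932% × 500.0 = 34.66 t
  SiO2: 38.34% × 500.0 = 191.7 t
Sums-versus-targets review from the weights as reported, under the basis named above (oxide sums agree with the targets exact up to rounding of places):
  B2O3: 102.5·0.5626 = 57.67 t (target 57.65 t)
  Al2O3: 113.9·0.003000 + 62.11·0.6527 = 40.88 t (target 40.88 t)
  CaO: 152.7·0.4834 = 73.82 t (target 73.80 t)
  BaO: 130.4·0.7771 = 101.3 t (target 101.4 t)
  PbO: 35.47·0.9771 = 34.66 t (target 34.66 t)
  SiO2: 152.7·0.5136 + 113.9·0.9950 = 191.8 t (target 191.7 t)
Mass balance on the glass: net batch after ignition = 500.1 t (per-oxide target masses sum to 500.0 t; the stated basis being 500.0 t — deltas are rounding alone).
Whole-batch sum: Σ batch = 597.1 t; LOI loss = Σ batch·LOI = 96.97 t; yield = glass ÷ total batch = 83.76%.

Revised batch per 500.0 t glass:
  Ingredient A: 152.7 t
  Ingredient B: 113.9 t
  Component G: 102.5 t
  Raw D: 62.11 t
  Feed E: 35.47 t
  Source F: 130.4 t
Total batch = 597.1 t; LOI loss = 96.97 t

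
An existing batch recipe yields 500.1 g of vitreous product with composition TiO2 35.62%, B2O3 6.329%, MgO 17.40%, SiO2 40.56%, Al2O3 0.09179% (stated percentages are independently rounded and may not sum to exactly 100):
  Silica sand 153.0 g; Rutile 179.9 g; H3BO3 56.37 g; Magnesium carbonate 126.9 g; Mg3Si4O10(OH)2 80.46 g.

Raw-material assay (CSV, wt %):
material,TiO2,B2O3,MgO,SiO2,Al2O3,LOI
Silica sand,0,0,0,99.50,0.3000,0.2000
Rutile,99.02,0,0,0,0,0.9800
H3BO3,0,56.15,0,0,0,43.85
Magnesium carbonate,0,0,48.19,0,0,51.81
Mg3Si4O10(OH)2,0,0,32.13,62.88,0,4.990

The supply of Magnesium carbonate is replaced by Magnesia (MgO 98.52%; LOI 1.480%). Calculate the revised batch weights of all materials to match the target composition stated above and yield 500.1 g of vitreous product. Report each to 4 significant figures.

Intermediates are shown rounded off to 4 significant figures on the page; each numeric step holds exact precision all the way through; every reported figure carries a single rounding; derived quantities (ignition loss, the totals, the five compositions, net glass mass, the yield) are rebuilt at full float precision using the weight values per 500.1 g of glass, exactly as printed in question or answer.
Per-oxide target masses for 500.1 g vitreous product:
  TiO2: 35.62% × 500.1 = 178.1 g
  B2O3: 6.329% × 500.1 = 31.65 g
  MgO: 17.40% × 500.1 = 87.02 g
  SiO2: 40.56% × 500.1 = 202.8 g
  Al2O3: 0.09179% × 500.1 = 0.4590 g
Balance tally, oxide-wise, per the reported batch figures, on the stated basis (summed amounts equal target values up to rounding of the answer):
  TiO2: 179.9·0.9902 = 178.1 g (target 178.1 g)
  B2O3: 56.37·0.5615 = 31.65 g (target 31.65 g)
  MgO: 62.09·0.9852 + 80.46·0.3213 = 87.02 g (target 87.02 g)
  SiO2: 153.0·0.9950 + 80.46·0.6288 = 202.8 g (target 202.8 g)
  Al2O3: 153.0·0.003000 = 0.4590 g (target 0.4590 g)
The glass-mass cross-check: net batch after ignition = 500.1 g (summing oxide targets gives 500.1 g; with the basis standing at 500.1 g — gaps are rounding artifacts).
Adding the batch up: Σ batch = 531.8 g; LOI loss = Σ batch·LOI = 31.72 g; glass ÷ batch gives a yield of 94.04%.

Revised batch per 500.1 g vitreous product:
  Silica sand: 153.0 g
  Rutile: 179.9 g
  H3BO3: 56.37 g
  Magnesia: 62.09 g
  Mg3Si4O10(OH)2: 80.46 g
Total batch = 531.8 g; LOI loss = 31.72 g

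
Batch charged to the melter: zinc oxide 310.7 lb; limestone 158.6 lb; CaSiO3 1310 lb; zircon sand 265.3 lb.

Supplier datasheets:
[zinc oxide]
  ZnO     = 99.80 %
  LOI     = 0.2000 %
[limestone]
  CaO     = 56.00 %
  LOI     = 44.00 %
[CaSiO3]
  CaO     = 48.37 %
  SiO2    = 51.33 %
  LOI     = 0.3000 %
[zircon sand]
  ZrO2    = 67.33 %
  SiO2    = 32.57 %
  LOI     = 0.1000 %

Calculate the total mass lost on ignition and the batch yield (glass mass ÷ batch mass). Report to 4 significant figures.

Mid-chain values appear rounded off to 4 significant digits between the steps. The whole derivation carries full float precision at every stage; a single rounding yields each reported result. The derived quantities (LOI, glass mass, the four compositions, the totals, the yield) are re-derived from the weighed amounts per 1970 lb of glass at full float precision, exactly as printed in the problem or the answer.
Each material's LOI contribution:
  zinc oxide: 310.7 × 0.002000 = 0.6214 lb
  limestone: 158.6 × 0.4400 = 69.78 lb
  CaSiO3: 1310 × 0.003000 = 3.930 lb
  zircon sand: 265.3 × 0.001000 = 0.2653 lb
Total LOI = 74.60 lb
Glass = batch − LOI = 2045 − 74.60 = 1970 lb

LOI loss = 74.60 lb; glass = 1970 lb; yield = 96.35%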